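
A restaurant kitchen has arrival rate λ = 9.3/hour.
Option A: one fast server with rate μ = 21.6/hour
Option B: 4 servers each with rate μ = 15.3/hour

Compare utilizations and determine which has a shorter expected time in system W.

Option A: single server μ = 21.6 (M/M/1)
  ρ_A = 9.3/21.6 = 0.4306
  W_A = 1/(μ-λ) = 1/(21.6-9.3) = 1/12.30 = 0.08130

Option B: 4 servers μ = 15.3 (M/M/4)
  ρ_B = λ/(cμ) = 9.3/(4×15.3) = 0.1520
  Offered load a = λ/μ = cρ = 9.3/15.3 = 0.6078
  P₀ = [ Σₙ₌₀^3 aⁿ/n! + a^4/(4!(1-ρ)) ]⁻¹
  Σ = a^0/0! + a^1/1! + a^2/2! + a^3/3! = 1.0000 + 0.60784 + 0.18474 + 0.037430 = 1.8300
  a^4/(4!(1-ρ)) = 0.1365/(24 × 0.8480) = 0.006707
  P₀ = 1/(1.83001 + 0.00670716) = 0.5444
  Lq = P₀·a^4·ρ / (4!(1-ρ)²) = 0.5444 × 0.1365 × 0.1520 / (24 × 0.7192) = 0.0006544
  Wq_B = Lq/λ = 0.00065435/9.3 = 0.00007036
  W_B = Wq_B + 1/μ = 0.00007036 + 0.06536 = 0.06543

Since W_B = 0.06543 < W_A = 0.08130, Option B (multiple servers) has the shorter time in system.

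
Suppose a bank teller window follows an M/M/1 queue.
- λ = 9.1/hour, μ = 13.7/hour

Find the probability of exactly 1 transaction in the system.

ρ = λ/μ = 9.1/13.7 = 0.6642
P(n) = (1-ρ)ρⁿ
P(1) = (1-0.6642) × 0.6642^1
P(1) = 0.3358 × 0.6642
P(1) = 0.2230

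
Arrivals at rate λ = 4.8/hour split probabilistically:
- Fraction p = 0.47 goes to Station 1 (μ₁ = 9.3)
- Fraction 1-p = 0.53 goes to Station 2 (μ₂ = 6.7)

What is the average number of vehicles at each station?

Effective rates: λ₁ = 4.8×0.47 = 2.256, λ₂ = 4.8×0.53 = 2.544
Station 1: ρ₁ = 2.256/9.3 = 0.2426, L₁ = ρ₁/(1-ρ₁) = 0.2426/(1-0.2426) = 0.3203
Station 2: ρ₂ = 2.544/6.7 = 0.3797, L₂ = ρ₂/(1-ρ₂) = 0.3797/(1-0.3797) = 0.6121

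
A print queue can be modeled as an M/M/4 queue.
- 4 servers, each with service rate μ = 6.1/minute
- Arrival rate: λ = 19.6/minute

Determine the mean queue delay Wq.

Traffic intensity: ρ = λ/(cμ) = 19.6/(4×6.1) = 0.8033
Since ρ = 0.8033 < 1, system is stable.
Offered load a = λ/μ = cρ = 19.6/6.1 = 3.2131
P₀ = [ Σₙ₌₀^3 aⁿ/n! + a^4/(4!(1-ρ)) ]⁻¹
Σ = a^0/0! + a^1/1! + a^2/2! + a^3/3! = 1.00000 + 3.21311 + 5.16205 + 5.52876 = 14.9039
a^4/(4!(1-ρ)) = 106.5872/(24 × 0.196721) = 22.5758
P₀ = 1/(14.9039 + 22.5758) = 0.02668
Lq = P₀·a^4·ρ / (4!(1-ρ)²) = 0.026681 × 106.5872 × 0.80328 / (24 × 0.038699) = 2.4596
Wq = Lq/λ = 2.4596/19.6 = 0.1255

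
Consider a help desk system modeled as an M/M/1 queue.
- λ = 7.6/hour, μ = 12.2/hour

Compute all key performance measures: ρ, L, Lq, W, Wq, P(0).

Step 1: ρ = λ/μ = 7.6/12.2 = 0.6230
Step 2: L = λ/(μ-λ) = 7.6/4.60 = 1.6522
Step 3: Lq = λ²/(μ(μ-λ)) = 57.76/(12.2×4.60) = 1.0292
Step 4: W = 1/(μ-λ) = 1/4.60 = 0.2174
Step 5: Wq = λ/(μ(μ-λ)) = 7.6/(12.2×4.60) = 0.1354
Step 6: P(0) = 1-ρ = 0.3770
Verify: L = λW = 7.6×0.2174 = 1.6522 ✔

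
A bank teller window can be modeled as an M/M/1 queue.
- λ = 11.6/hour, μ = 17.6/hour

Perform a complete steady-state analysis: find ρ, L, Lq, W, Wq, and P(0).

Step 1: ρ = λ/μ = 11.6/17.6 = 0.6591
Step 2: L = λ/(μ-λ) = 11.6/6.00 = 1.9333
Step 3: Lq = λ²/(μ(μ-λ)) = 134.56/(17.6×6.00) = 1.2742
Step 4: W = 1/(μ-λ) = 1/6.00 = 0.166667
Step 5: Wq = λ/(μ(μ-λ)) = 11.6/(17.6×6.00) = 0.1098
Step 6: P(0) = 1-ρ = 0.3409
Verify: L = λW = 11.6×0.166667 = 1.9333 ✔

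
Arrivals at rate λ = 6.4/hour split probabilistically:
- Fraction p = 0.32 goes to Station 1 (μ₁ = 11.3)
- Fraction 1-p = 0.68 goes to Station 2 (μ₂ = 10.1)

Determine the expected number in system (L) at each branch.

Effective rates: λ₁ = 6.4×0.32 = 2.048, λ₂ = 6.4×0.68 = 4.352
Station 1: ρ₁ = 2.048/11.3 = 0.18124, L₁ = ρ₁/(1-ρ₁) = 0.18124/(1-0.18124) = 0.2214
Station 2: ρ₂ = 4.352/10.1 = 0.43089, L₂ = ρ₂/(1-ρ₂) = 0.43089/(1-0.43089) = 0.7571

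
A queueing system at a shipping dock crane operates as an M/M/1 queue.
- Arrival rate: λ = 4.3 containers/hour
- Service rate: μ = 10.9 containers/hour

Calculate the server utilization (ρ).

Server utilization: ρ = λ/μ
ρ = 4.3/10.9 = 0.3945
The server is busy 39.45% of the time.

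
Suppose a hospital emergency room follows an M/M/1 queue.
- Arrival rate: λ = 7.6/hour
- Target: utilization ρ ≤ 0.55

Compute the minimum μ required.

ρ = λ/μ, so μ = λ/ρ
μ ≥ 7.6/0.55 = 13.8182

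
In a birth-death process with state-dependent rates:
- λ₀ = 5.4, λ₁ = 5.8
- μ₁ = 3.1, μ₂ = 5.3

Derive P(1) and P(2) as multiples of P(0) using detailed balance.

Balance equations:
State 0: λ₀P₀ = μ₁P₁ → P₁ = (λ₀/μ₁)P₀ = (5.4/3.1)P₀ = 1.7419P₀
State 1: P₂ = (λ₀λ₁)/(μ₁μ₂)P₀ = (5.4×5.8)/(3.1×5.3)P₀ = 1.9063P₀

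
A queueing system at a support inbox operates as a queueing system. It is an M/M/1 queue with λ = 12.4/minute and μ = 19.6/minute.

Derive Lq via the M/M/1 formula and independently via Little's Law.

Method 1 (direct): Lq = λ²/(μ(μ-λ)) = 153.76/(19.6 × 7.20) = 1.0896

Method 2 (Little's Law):
W = 1/(μ-λ) = 1/7.20 = 0.13889
Wq = W - 1/μ = 0.13889 - 0.051020 = 0.08787
Lq = λWq = 12.4 × 0.08787 = 1.0896 ✔ (matches Method 1)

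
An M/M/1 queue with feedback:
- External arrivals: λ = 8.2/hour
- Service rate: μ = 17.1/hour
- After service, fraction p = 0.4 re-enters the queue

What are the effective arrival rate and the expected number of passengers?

Effective arrival rate: λ_eff = λ/(1-p) = 8.2/(1-0.4) = 8.2/0.60 = 13.6667
ρ = λ_eff/μ = 13.6667/17.1 = 0.79922
L = ρ/(1-ρ) = 0.79922/(1-0.79922) = 3.9806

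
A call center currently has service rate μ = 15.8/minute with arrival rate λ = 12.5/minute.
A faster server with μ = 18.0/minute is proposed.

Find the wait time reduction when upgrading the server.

System 1: ρ₁ = 12.5/15.8 = 0.7911, W₁ = 1/(15.8-12.5) = 0.3030
System 2: ρ₂ = 12.5/18.0 = 0.6944, W₂ = 1/(18.0-12.5) = 0.1818
Improvement: (W₁-W₂)/W₁ = (0.3030-0.1818)/0.3030 = 40.00%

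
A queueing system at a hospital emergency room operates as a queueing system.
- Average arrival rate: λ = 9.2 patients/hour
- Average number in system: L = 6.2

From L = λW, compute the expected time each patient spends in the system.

Little's Law: L = λW, so W = L/λ
W = 6.2/9.2 = 0.6739 hours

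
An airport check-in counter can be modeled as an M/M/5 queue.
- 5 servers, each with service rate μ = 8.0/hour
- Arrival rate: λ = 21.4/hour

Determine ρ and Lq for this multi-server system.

Traffic intensity: ρ = λ/(cμ) = 21.4/(5×8.0) = 0.5350
Since ρ = 0.5350 < 1, system is stable.
Offered load a = λ/μ = cρ = 21.4/8.0 = 2.6750
P₀ = [ Σₙ₌₀^4 aⁿ/n! + a^5/(5!(1-ρ)) ]⁻¹
Σ = a^0/0! + a^1/1! + a^2/2! + a^3/3! + a^4/4! = 1.0000 + 2.6750 + 3.5778 + 3.1902 + 2.1335 = 12.5765
a^5/(5!(1-ρ)) = 136.9679/(120 × 0.4650) = 2.4546
P₀ = 1/(12.5765 + 2.4546) = 0.06653
Lq = P₀·a^5·ρ / (5!(1-ρ)²) = 0.06653 × 136.9679 × 0.5350 / (120 × 0.2162) = 0.1879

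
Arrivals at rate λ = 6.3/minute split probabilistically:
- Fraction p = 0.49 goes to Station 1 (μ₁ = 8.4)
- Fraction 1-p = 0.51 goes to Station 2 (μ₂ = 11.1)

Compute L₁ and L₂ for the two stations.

Effective rates: λ₁ = 6.3×0.49 = 3.087, λ₂ = 6.3×0.51 = 3.213
Station 1: ρ₁ = 3.087/8.4 = 0.3675, L₁ = ρ₁/(1-ρ₁) = 0.3675/(1-0.3675) = 0.5810
Station 2: ρ₂ = 3.213/11.1 = 0.28946, L₂ = ρ₂/(1-ρ₂) = 0.28946/(1-0.28946) = 0.4074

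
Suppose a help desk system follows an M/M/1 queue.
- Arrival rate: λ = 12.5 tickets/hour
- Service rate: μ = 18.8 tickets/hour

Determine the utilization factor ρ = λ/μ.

Server utilization: ρ = λ/μ
ρ = 12.5/18.8 = 0.6649
The server is busy 66.49% of the time.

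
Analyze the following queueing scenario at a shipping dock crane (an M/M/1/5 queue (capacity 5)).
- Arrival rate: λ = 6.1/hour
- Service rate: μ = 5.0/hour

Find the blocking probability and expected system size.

ρ = λ/μ = 6.1/5.0 = 1.2200
P₀ = (1-ρ)/(1-ρ^(K+1)) = (1-1.2200)/(1-1.2200^6) = -0.2200/-2.2973 = 0.09576
P_K = P₀×ρ^K = 0.09576 × 1.2200^5 = 0.09576 × 2.7027 = 0.2588
Blocking probability P_5 = 0.2588 (25.88%)
L = ρ[1 - (K+1)ρ^K + Kρ^(K+1)] / [(1-ρ)(1-ρ^(K+1))]
L = 1.2200 × (1 - 6×2.702708 + 5×3.297304) / ((1 - 1.2200) × (1 - 3.297304)) = 3.0663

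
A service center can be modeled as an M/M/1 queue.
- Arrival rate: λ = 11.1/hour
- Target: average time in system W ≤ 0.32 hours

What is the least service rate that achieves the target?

For M/M/1: W = 1/(μ-λ)
Need W ≤ 0.32, so 1/(μ-λ) ≤ 0.32
μ - λ ≥ 1/0.32 = 3.1250
μ ≥ 11.1 + 3.1250 = 14.2250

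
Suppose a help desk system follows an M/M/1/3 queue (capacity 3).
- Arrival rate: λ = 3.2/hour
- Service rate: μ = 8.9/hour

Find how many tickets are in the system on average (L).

ρ = λ/μ = 3.2/8.9 = 0.359551
P₀ = (1-ρ)/(1-ρ^(K+1)) = (1-0.359551)/(1-0.359551^4) = 0.6404/0.9833 = 0.6513
P_K = P₀×ρ^K = 0.65133 × 0.359551^3 = 0.65133 × 0.046482 = 0.03028
L = ρ[1 - (K+1)ρ^K + Kρ^(K+1)] / [(1-ρ)(1-ρ^(K+1))]
L = 0.359551 × (1 - 4×0.04648 + 3×0.01671) / ((1 - 0.359551) × (1 - 0.01671)) = 0.4934 tickets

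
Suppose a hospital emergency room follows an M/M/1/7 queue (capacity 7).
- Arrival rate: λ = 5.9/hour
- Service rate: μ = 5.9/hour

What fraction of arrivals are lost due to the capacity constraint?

ρ = λ/μ = 5.9/5.9 = 1 exactly.
With ρ = 1 the usual (1-ρ)/(1-ρ^(K+1)) form is 0/0; instead every state 0..K is equally likely.
P₀ = 1/(K+1) = 1/8 = 0.1250
P_K = P₀×ρ^K = P₀ = 0.1250
Blocking probability = 12.50%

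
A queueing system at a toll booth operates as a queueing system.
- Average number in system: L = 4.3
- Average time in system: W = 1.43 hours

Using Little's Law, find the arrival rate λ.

Little's Law: L = λW, so λ = L/W
λ = 4.3/1.43 = 3.0070 vehicles/hour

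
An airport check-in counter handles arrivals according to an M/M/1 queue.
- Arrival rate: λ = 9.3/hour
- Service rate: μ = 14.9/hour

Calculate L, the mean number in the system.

ρ = λ/μ = 9.3/14.9 = 0.6242
For M/M/1: L = λ/(μ-λ)
L = 9.3/(14.9-9.3) = 9.3/5.60
L = 1.6607 passengers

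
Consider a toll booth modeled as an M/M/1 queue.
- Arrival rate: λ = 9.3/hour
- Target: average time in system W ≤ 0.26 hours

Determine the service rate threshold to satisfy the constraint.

For M/M/1: W = 1/(μ-λ)
Need W ≤ 0.26, so 1/(μ-λ) ≤ 0.26
μ - λ ≥ 1/0.26 = 3.8462
μ ≥ 9.3 + 3.8462 = 13.1462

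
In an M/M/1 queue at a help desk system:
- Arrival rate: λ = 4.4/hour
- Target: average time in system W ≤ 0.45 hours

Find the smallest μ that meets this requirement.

For M/M/1: W = 1/(μ-λ)
Need W ≤ 0.45, so 1/(μ-λ) ≤ 0.45
μ - λ ≥ 1/0.45 = 2.2222
μ ≥ 4.4 + 2.2222 = 6.6222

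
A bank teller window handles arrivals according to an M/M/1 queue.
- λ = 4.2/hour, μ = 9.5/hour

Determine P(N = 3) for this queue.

ρ = λ/μ = 4.2/9.5 = 0.4421
P(n) = (1-ρ)ρⁿ
P(3) = (1-0.4421) × 0.4421^3
P(3) = 0.5579 × 0.08641
P(3) = 0.04821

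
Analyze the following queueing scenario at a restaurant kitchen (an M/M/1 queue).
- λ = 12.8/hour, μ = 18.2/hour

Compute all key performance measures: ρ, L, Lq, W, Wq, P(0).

Step 1: ρ = λ/μ = 12.8/18.2 = 0.7033
Step 2: L = λ/(μ-λ) = 12.8/5.40 = 2.3704
Step 3: Lq = λ²/(μ(μ-λ)) = 163.84/(18.2×5.40) = 1.6671
Step 4: W = 1/(μ-λ) = 1/5.40 = 0.18519
Step 5: Wq = λ/(μ(μ-λ)) = 12.8/(18.2×5.40) = 0.1302
Step 6: P(0) = 1-ρ = 0.2967
Verify: L = λW = 12.8×0.18519 = 2.3704 ✔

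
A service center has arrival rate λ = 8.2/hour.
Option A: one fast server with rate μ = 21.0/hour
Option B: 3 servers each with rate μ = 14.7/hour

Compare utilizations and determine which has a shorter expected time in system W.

Option A: single server μ = 21.0 (M/M/1)
  ρ_A = 8.2/21.0 = 0.3905
  W_A = 1/(μ-λ) = 1/(21.0-8.2) = 1/12.80 = 0.07812

Option B: 3 servers μ = 14.7 (M/M/3)
  ρ_B = λ/(cμ) = 8.2/(3×14.7) = 0.1859
  Offered load a = λ/μ = cρ = 8.2/14.7 = 0.5578
  P₀ = [ Σₙ₌₀^2 aⁿ/n! + a^3/(3!(1-ρ)) ]⁻¹
  Σ = a^0/0! + a^1/1! + a^2/2! = 1.0000 + 0.5578 + 0.1556 = 1.7134
  a^3/(3!(1-ρ)) = 0.1736/(6 × 0.8141) = 0.03554
  P₀ = 1/(1.7134 + 0.03554) = 0.5718
  Lq = P₀·a^3·ρ / (3!(1-ρ)²) = 0.5718 × 0.1736 × 0.1859 / (6 × 0.6627) = 0.004641
  Wq_B = Lq/λ = 0.00464115/8.2 = 0.00056599
  W_B = Wq_B + 1/μ = 0.00056599 + 0.068027 = 0.06859

Since W_B = 0.06859 < W_A = 0.07812, Option B (multiple servers) has the shorter time in system.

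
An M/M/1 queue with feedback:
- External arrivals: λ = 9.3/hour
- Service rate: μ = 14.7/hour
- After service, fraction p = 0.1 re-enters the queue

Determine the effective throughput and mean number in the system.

Effective arrival rate: λ_eff = λ/(1-p) = 9.3/(1-0.1) = 9.3/0.90 = 10.3333
ρ = λ_eff/μ = 10.3333/14.7 = 0.70295
L = ρ/(1-ρ) = 0.70295/(1-0.70295) = 2.3664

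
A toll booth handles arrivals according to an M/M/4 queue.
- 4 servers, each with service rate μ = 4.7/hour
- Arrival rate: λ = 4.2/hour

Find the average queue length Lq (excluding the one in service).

Traffic intensity: ρ = λ/(cμ) = 4.2/(4×4.7) = 0.2234
Since ρ = 0.2234 < 1, system is stable.
Offered load a = λ/μ = cρ = 4.2/4.7 = 0.8936
P₀ = [ Σₙ₌₀^3 aⁿ/n! + a^4/(4!(1-ρ)) ]⁻¹
Σ = a^0/0! + a^1/1! + a^2/2! + a^3/3! = 1.0000 + 0.8936 + 0.3993 + 0.1189 = 2.4118
a^4/(4!(1-ρ)) = 0.6377/(24 × 0.7766) = 0.03421
P₀ = 1/(2.4118 + 0.03421) = 0.4088
Lq = P₀·a^4·ρ / (4!(1-ρ)²) = 0.4088 × 0.6377 × 0.2234 / (24 × 0.6031) = 0.004024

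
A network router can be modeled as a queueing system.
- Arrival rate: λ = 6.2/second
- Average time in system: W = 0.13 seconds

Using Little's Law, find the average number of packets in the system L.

Little's Law: L = λW
L = 6.2 × 0.13 = 0.8060 packets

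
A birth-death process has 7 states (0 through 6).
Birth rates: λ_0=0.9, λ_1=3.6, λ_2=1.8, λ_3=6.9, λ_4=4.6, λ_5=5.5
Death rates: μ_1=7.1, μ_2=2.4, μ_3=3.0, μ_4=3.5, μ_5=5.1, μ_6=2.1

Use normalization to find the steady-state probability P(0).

Ratios P(n)/P(0) = (λ₀···λₙ₋₁)/(μ₁···μₙ):
P(1)/P(0) = (0.9)/(7.1) = 0.1268
P(2)/P(0) = (0.9×3.6)/(7.1×2.4) = 0.1901
P(3)/P(0) = (0.9×3.6×1.8)/(7.1×2.4×3.0) = 0.1141
P(4)/P(0) = (0.9×3.6×1.8×6.9)/(7.1×2.4×3.0×3.5) = 0.2249
P(5)/P(0) = (0.9×3.6×1.8×6.9×4.6)/(7.1×2.4×3.0×3.5×5.1) = 0.2029
P(6)/P(0) = (0.9×3.6×1.8×6.9×4.6×5.5)/(7.1×2.4×3.0×3.5×5.1×2.1) = 0.5313

Normalization: ∑ P(n) = 1
P(0) × (1.0000 + 0.1268 + 0.1901 + 0.1141 + 0.2249 + 0.2029 + 0.5313) = 1
P(0) × 2.3901 = 1
P(0) = 1/2.3901 = 0.4184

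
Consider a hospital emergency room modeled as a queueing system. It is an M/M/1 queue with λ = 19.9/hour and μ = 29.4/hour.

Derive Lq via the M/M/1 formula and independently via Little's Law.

Method 1 (direct): Lq = λ²/(μ(μ-λ)) = 396.01/(29.4 × 9.50) = 1.4179

Method 2 (Little's Law):
W = 1/(μ-λ) = 1/9.50 = 0.10526
Wq = W - 1/μ = 0.10526 - 0.034014 = 0.07125
Lq = λWq = 19.9 × 0.07125 = 1.4179 ✔ (matches Method 1)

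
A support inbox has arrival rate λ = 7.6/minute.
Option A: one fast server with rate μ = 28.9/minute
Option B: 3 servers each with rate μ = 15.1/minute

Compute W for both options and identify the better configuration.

Option A: single server μ = 28.9 (M/M/1)
  ρ_A = 7.6/28.9 = 0.2630
  W_A = 1/(μ-λ) = 1/(28.9-7.6) = 1/21.30 = 0.04695

Option B: 3 servers μ = 15.1 (M/M/3)
  ρ_B = λ/(cμ) = 7.6/(3×15.1) = 0.1678
  Offered load a = λ/μ = cρ = 7.6/15.1 = 0.5033
  P₀ = [ Σₙ₌₀^2 aⁿ/n! + a^3/(3!(1-ρ)) ]⁻¹
  Σ = a^0/0! + a^1/1! + a^2/2! = 1.0000 + 0.5033 + 0.1267 = 1.6300
  a^3/(3!(1-ρ)) = 0.1275/(6 × 0.8322) = 0.02553
  P₀ = 1/(1.6300 + 0.02553) = 0.6040
  Lq = P₀·a^3·ρ / (3!(1-ρ)²) = 0.60404 × 0.12750 × 0.16777 / (6 × 0.69261) = 0.003109
  Wq_B = Lq/λ = 0.00310926/7.6 = 0.00040911
  W_B = Wq_B + 1/μ = 0.00040911 + 0.066225 = 0.06663

Since W_A = 0.04695 < W_B = 0.06663, Option A (single fast server) has the shorter time in system.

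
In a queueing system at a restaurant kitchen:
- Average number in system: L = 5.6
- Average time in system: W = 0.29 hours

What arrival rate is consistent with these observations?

Little's Law: L = λW, so λ = L/W
λ = 5.6/0.29 = 19.3103 orders/hour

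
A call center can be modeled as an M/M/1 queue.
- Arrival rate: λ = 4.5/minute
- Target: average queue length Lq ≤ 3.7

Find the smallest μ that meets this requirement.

For M/M/1: Lq = λ²/(μ(μ-λ))
Need Lq ≤ 3.7, i.e. μ(μ-λ) ≥ λ²/3.7
μ² - 4.5μ - 20.25/3.7 ≥ 0  →  μ² - 4.5μ - 5.47297 ≥ 0
Quadratic formula (positive root): μ = [λ + √(λ² + 4×5.47297)]/2
Discriminant: 20.25 + 4×5.47297 = 42.1419, √42.1419 = 6.4917
μ ≥ (4.5 + 6.4917)/2 = 5.4958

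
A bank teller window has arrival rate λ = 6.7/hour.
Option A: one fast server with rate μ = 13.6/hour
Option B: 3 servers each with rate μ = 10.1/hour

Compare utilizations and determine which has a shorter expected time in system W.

Option A: single server μ = 13.6 (M/M/1)
  ρ_A = 6.7/13.6 = 0.4926
  W_A = 1/(μ-λ) = 1/(13.6-6.7) = 1/6.90 = 0.1449

Option B: 3 servers μ = 10.1 (M/M/3)
  ρ_B = λ/(cμ) = 6.7/(3×10.1) = 0.2211
  Offered load a = λ/μ = cρ = 6.7/10.1 = 0.6634
  P₀ = [ Σₙ₌₀^2 aⁿ/n! + a^3/(3!(1-ρ)) ]⁻¹
  Σ = a^0/0! + a^1/1! + a^2/2! = 1.0000 + 0.6634 + 0.2200 = 1.8834
  a^3/(3!(1-ρ)) = 0.29192/(6 × 0.77888) = 0.06247
  P₀ = 1/(1.8834 + 0.06247) = 0.5139
  Lq = P₀·a^3·ρ / (3!(1-ρ)²) = 0.51391 × 0.29192 × 0.22112 / (6 × 0.60665) = 0.009114
  Wq_B = Lq/λ = 0.009114/6.7 = 0.001360
  W_B = Wq_B + 1/μ = 0.001360 + 0.09901 = 0.1004

Since W_B = 0.1004 < W_A = 0.1449, Option B (multiple servers) has the shorter time in system.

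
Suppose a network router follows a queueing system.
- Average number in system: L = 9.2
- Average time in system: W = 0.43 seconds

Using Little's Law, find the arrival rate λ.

Little's Law: L = λW, so λ = L/W
λ = 9.2/0.43 = 21.3953 packets/second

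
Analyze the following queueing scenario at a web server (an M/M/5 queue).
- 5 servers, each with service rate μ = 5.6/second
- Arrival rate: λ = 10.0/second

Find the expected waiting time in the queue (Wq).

Traffic intensity: ρ = λ/(cμ) = 10.0/(5×5.6) = 0.3571
Since ρ = 0.3571 < 1, system is stable.
Offered load a = λ/μ = cρ = 10.0/5.6 = 1.7857
P₀ = [ Σₙ₌₀^4 aⁿ/n! + a^5/(5!(1-ρ)) ]⁻¹
Σ = a^0/0! + a^1/1! + a^2/2! + a^3/3! + a^4/4! = 1.0000 + 1.7857 + 1.5944 + 0.9490 + 0.4237 = 5.7528
a^5/(5!(1-ρ)) = 18.1577/(120 × 0.6429) = 0.2354
P₀ = 1/(5.7528 + 0.2354) = 0.1670
Lq = P₀·a^5·ρ / (5!(1-ρ)²) = 0.16700 × 18.1577 × 0.35714 / (120 × 0.41327) = 0.02184
Wq = Lq/λ = 0.02184/10.0 = 0.002184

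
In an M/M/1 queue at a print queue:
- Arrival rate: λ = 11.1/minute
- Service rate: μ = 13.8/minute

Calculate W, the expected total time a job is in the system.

First, compute utilization: ρ = λ/μ = 11.1/13.8 = 0.8043
For M/M/1: W = 1/(μ-λ)
W = 1/(13.8-11.1) = 1/2.70
W = 0.3704 minutes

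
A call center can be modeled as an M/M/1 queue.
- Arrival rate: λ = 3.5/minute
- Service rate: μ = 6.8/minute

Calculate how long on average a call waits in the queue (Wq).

First, compute utilization: ρ = λ/μ = 3.5/6.8 = 0.5147
For M/M/1: Wq = λ/(μ(μ-λ))
Wq = 3.5/(6.8 × (6.8-3.5))
Wq = 3.5/(6.8 × 3.30)
Wq = 0.1560 minutes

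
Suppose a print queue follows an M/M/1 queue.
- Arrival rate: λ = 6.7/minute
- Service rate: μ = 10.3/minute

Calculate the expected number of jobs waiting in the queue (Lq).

ρ = λ/μ = 6.7/10.3 = 0.6505
For M/M/1: Lq = λ²/(μ(μ-λ))
Lq = 44.89/(10.3 × 3.60)
Lq = 1.2106 jobs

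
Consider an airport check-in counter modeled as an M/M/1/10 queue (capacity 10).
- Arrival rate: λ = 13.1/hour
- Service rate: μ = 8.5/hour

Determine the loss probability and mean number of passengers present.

ρ = λ/μ = 13.1/8.5 = 1.54118
P₀ = (1-ρ)/(1-ρ^(K+1)) = (1-1.54118)/(1-1.54118^11) = -0.5412/-115.5164 = 0.004685
P_K = P₀×ρ^K = 0.004685 × 1.54118^10 = 0.004685 × 75.6021 = 0.3542
Blocking probability P_10 = 0.3542 (35.42%)
L = ρ[1 - (K+1)ρ^K + Kρ^(K+1)] / [(1-ρ)(1-ρ^(K+1))]
L = 1.54118 × (1 - 11×75.6021 + 10×116.5164) / ((1 - 1.54118) × (1 - 116.5164)) = 8.2474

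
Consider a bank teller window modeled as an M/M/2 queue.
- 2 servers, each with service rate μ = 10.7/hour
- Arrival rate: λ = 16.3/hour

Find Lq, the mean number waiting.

Traffic intensity: ρ = λ/(cμ) = 16.3/(2×10.7) = 0.7617
Since ρ = 0.7617 < 1, system is stable.
Offered load a = λ/μ = cρ = 16.3/10.7 = 1.5234
P₀ = [ Σₙ₌₀^1 aⁿ/n! + a^2/(2!(1-ρ)) ]⁻¹
Σ = a^0/0! + a^1/1! = 1.0000 + 1.5234 = 2.5234
a^2/(2!(1-ρ)) = 2.32064/(2 × 0.238318) = 4.8688
P₀ = 1/(2.5234 + 4.8688) = 0.1353
Lq = P₀·a^2·ρ / (2!(1-ρ)²) = 0.13528 × 2.3206 × 0.76168 / (2 × 0.056795) = 2.1051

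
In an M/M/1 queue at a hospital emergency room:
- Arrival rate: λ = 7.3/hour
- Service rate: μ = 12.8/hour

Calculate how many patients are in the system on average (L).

ρ = λ/μ = 7.3/12.8 = 0.5703
For M/M/1: L = λ/(μ-λ)
L = 7.3/(12.8-7.3) = 7.3/5.50
L = 1.3273 patients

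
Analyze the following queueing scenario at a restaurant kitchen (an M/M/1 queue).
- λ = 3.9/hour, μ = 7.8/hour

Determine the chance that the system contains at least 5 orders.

ρ = λ/μ = 3.9/7.8 = 0.5000
P(N ≥ n) = ρⁿ
P(N ≥ 5) = 0.5000^5
P(N ≥ 5) = 0.03125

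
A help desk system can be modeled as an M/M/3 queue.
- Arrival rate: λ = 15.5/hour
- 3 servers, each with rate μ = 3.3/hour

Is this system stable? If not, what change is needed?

Stability requires ρ = λ/(cμ) < 1
ρ = 15.5/(3 × 3.3) = 15.5/9.90 = 1.5657
Since 1.5657 ≥ 1, the system is UNSTABLE.
Need c > λ/μ = 15.5/3.3 = 4.70.
Minimum servers needed: c = 5.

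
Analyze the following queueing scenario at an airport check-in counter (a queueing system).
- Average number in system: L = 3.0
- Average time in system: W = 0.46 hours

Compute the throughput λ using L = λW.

Little's Law: L = λW, so λ = L/W
λ = 3.0/0.46 = 6.5217 passengers/hour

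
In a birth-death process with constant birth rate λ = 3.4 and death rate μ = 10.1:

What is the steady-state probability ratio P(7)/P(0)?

For constant rates: P(n)/P(0) = (λ/μ)^n
P(7)/P(0) = (3.4/10.1)^7 = 0.33663^7 = 0.0004899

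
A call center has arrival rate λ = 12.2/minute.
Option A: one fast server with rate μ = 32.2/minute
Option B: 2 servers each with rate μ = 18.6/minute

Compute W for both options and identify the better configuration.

Option A: single server μ = 32.2 (M/M/1)
  ρ_A = 12.2/32.2 = 0.3789
  W_A = 1/(μ-λ) = 1/(32.2-12.2) = 1/20.00 = 0.05000

Option B: 2 servers μ = 18.6 (M/M/2)
  ρ_B = λ/(cμ) = 12.2/(2×18.6) = 0.3280
  Offered load a = λ/μ = cρ = 12.2/18.6 = 0.6559
  P₀ = [ Σₙ₌₀^1 aⁿ/n! + a^2/(2!(1-ρ)) ]⁻¹
  Σ = a^0/0! + a^1/1! = 1.0000 + 0.6559 = 1.6559
  a^2/(2!(1-ρ)) = 0.4302/(2 × 0.6720) = 0.3201
  P₀ = 1/(1.6559 + 0.3201) = 0.5061
  Lq = P₀·a^2·ρ / (2!(1-ρ)²) = 0.50607 × 0.43022 × 0.32796 / (2 × 0.45164) = 0.07905
  Wq_B = Lq/λ = 0.0790496/12.2 = 0.006479
  W_B = Wq_B + 1/μ = 0.006479 + 0.05376 = 0.06024

Since W_A = 0.05000 < W_B = 0.06024, Option A (single fast server) has the shorter time in system.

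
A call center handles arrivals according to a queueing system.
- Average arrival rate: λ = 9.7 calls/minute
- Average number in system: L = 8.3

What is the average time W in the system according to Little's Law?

Little's Law: L = λW, so W = L/λ
W = 8.3/9.7 = 0.8557 minutes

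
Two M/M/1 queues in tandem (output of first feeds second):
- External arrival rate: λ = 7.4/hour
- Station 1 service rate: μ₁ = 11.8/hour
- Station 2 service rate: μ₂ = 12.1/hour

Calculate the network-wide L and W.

By Jackson's theorem, each station behaves as independent M/M/1.
Station 1: ρ₁ = 7.4/11.8 = 0.6271, L₁ = ρ₁/(1-ρ₁) = λ/(μ₁-λ) = 7.4/4.40 = 1.6818
Station 2: ρ₂ = 7.4/12.1 = 0.6116, L₂ = ρ₂/(1-ρ₂) = λ/(μ₂-λ) = 7.4/4.70 = 1.5745
Total: L = L₁ + L₂ = 1.6818 + 1.5745 = 3.2563
W = L/λ = 3.2563/7.4 = 0.4400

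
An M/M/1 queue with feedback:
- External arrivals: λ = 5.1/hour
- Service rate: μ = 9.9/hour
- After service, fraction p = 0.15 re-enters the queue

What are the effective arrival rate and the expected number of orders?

Effective arrival rate: λ_eff = λ/(1-p) = 5.1/(1-0.15) = 5.1/0.85 = 6.0000
ρ = λ_eff/μ = 6.0000/9.9 = 0.60606
L = ρ/(1-ρ) = 0.60606/(1-0.60606) = 1.5385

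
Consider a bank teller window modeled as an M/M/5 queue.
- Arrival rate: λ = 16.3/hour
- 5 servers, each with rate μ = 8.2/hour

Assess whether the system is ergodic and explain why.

Stability requires ρ = λ/(cμ) < 1
ρ = 16.3/(5 × 8.2) = 16.3/41.00 = 0.3976
Since 0.3976 < 1, the system is STABLE.
The servers are busy 39.76% of the time.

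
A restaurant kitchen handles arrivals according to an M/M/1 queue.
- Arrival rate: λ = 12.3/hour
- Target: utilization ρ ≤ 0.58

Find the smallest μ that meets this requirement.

ρ = λ/μ, so μ = λ/ρ
μ ≥ 12.3/0.58 = 21.2069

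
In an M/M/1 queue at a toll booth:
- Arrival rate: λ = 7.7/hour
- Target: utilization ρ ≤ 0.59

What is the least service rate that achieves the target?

ρ = λ/μ, so μ = λ/ρ
μ ≥ 7.7/0.59 = 13.0508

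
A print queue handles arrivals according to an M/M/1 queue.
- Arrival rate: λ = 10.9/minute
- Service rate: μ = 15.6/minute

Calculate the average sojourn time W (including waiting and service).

First, compute utilization: ρ = λ/μ = 10.9/15.6 = 0.6987
For M/M/1: W = 1/(μ-λ)
W = 1/(15.6-10.9) = 1/4.70
W = 0.2128 minutes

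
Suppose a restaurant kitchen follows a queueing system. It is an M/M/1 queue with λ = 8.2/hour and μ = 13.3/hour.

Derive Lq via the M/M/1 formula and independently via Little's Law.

Method 1 (direct): Lq = λ²/(μ(μ-λ)) = 67.24/(13.3 × 5.10) = 0.9913

Method 2 (Little's Law):
W = 1/(μ-λ) = 1/5.10 = 0.19608
Wq = W - 1/μ = 0.19608 - 0.075188 = 0.12089
Lq = λWq = 8.2 × 0.12089 = 0.9913 ✔ (matches Method 1)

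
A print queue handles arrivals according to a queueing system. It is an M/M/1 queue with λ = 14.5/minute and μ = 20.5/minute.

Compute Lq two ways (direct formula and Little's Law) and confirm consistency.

Method 1 (direct): Lq = λ²/(μ(μ-λ)) = 210.25/(20.5 × 6.00) = 1.7093

Method 2 (Little's Law):
W = 1/(μ-λ) = 1/6.00 = 0.1666667
Wq = W - 1/μ = 0.1666667 - 0.04878049 = 0.117886
Lq = λWq = 14.5 × 0.117886 = 1.7093 ✔ (matches Method 1)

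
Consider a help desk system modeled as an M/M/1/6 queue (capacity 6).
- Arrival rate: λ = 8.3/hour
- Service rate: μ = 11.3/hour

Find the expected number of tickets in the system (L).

ρ = λ/μ = 8.3/11.3 = 0.73451
P₀ = (1-ρ)/(1-ρ^(K+1)) = (1-0.73451)/(1-0.73451^7) = 0.2655/0.8847 = 0.3001
P_K = P₀×ρ^K = 0.300104 × 0.73451^6 = 0.300104 × 0.157031 = 0.04713
L = ρ[1 - (K+1)ρ^K + Kρ^(K+1)] / [(1-ρ)(1-ρ^(K+1))]
L = 0.73451 × (1 - 7×0.15703 + 6×0.11534) / ((1 - 0.73451) × (1 - 0.11534)) = 1.8540 tickets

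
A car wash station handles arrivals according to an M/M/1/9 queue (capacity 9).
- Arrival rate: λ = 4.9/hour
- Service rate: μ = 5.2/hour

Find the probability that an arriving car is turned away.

ρ = λ/μ = 4.9/5.2 = 0.9423
P₀ = (1-ρ)/(1-ρ^(K+1)) = (1-0.9423)/(1-0.9423^10) = 0.05770/0.4481 = 0.1288
P_K = P₀×ρ^K = 0.12878 × 0.9423^9 = 0.12878 × 0.58574 = 0.07543
Blocking probability = 7.54%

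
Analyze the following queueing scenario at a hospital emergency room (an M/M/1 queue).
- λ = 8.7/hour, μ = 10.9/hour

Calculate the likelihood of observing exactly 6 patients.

ρ = λ/μ = 8.7/10.9 = 0.7982
P(n) = (1-ρ)ρⁿ
P(6) = (1-0.7982) × 0.7982^6
P(6) = 0.2018 × 0.2586
P(6) = 0.05219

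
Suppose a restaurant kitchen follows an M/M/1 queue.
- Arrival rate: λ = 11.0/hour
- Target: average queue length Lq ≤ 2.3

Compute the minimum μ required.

For M/M/1: Lq = λ²/(μ(μ-λ))
Need Lq ≤ 2.3, i.e. μ(μ-λ) ≥ λ²/2.3
μ² - 11.0μ - 121.00/2.3 ≥ 0  →  μ² - 11.0μ - 52.6087 ≥ 0
Quadratic formula (positive root): μ = [λ + √(λ² + 4×52.6087)]/2
Discriminant: 121.00 + 4×52.6087 = 331.4348, √331.4348 = 18.2054
μ ≥ (11.0 + 18.2054)/2 = 14.6027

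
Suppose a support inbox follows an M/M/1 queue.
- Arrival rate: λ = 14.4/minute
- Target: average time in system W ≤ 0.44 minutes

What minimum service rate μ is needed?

For M/M/1: W = 1/(μ-λ)
Need W ≤ 0.44, so 1/(μ-λ) ≤ 0.44
μ - λ ≥ 1/0.44 = 2.2727
μ ≥ 14.4 + 2.2727 = 16.6727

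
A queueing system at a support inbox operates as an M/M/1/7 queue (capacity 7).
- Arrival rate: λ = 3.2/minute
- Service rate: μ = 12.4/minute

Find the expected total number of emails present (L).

ρ = λ/μ = 3.2/12.4 = 0.2580645
P₀ = (1-ρ)/(1-ρ^(K+1)) = (1-0.2580645)/(1-0.2580645^8) = 0.74194/0.99998 = 0.7420
P_K = P₀×ρ^K = 0.7420 × 0.2580645^7 = 0.7420 × 0.00007623 = 0.00005656
L = ρ[1 - (K+1)ρ^K + Kρ^(K+1)] / [(1-ρ)(1-ρ^(K+1))]
L = 0.2580645 × (1 - 8×0.00007623 + 7×0.00001967) / ((1 - 0.2580645) × (1 - 0.00001967)) = 0.3477 emails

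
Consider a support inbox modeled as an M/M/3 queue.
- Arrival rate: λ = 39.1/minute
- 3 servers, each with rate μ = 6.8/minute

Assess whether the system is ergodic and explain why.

Stability requires ρ = λ/(cμ) < 1
ρ = 39.1/(3 × 6.8) = 39.1/20.40 = 1.9167
Since 1.9167 ≥ 1, the system is UNSTABLE.
Need c > λ/μ = 39.1/6.8 = 5.75.
Minimum servers needed: c = 6.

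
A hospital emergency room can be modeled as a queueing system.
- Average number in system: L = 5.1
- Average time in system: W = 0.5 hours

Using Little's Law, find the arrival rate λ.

Little's Law: L = λW, so λ = L/W
λ = 5.1/0.5 = 10.2000 patients/hour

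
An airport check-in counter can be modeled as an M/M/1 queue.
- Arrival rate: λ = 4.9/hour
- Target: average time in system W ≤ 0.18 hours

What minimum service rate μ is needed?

For M/M/1: W = 1/(μ-λ)
Need W ≤ 0.18, so 1/(μ-λ) ≤ 0.18
μ - λ ≥ 1/0.18 = 5.5556
μ ≥ 4.9 + 5.5556 = 10.4556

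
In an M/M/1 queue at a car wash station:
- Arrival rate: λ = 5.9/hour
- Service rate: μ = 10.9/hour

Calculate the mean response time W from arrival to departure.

First, compute utilization: ρ = λ/μ = 5.9/10.9 = 0.5413
For M/M/1: W = 1/(μ-λ)
W = 1/(10.9-5.9) = 1/5.00
W = 0.2000 hours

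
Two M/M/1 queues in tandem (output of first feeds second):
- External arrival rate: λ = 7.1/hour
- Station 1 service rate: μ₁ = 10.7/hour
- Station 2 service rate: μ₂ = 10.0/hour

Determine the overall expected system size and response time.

By Jackson's theorem, each station behaves as independent M/M/1.
Station 1: ρ₁ = 7.1/10.7 = 0.6636, L₁ = ρ₁/(1-ρ₁) = λ/(μ₁-λ) = 7.1/3.60 = 1.9722
Station 2: ρ₂ = 7.1/10.0 = 0.7100, L₂ = ρ₂/(1-ρ₂) = λ/(μ₂-λ) = 7.1/2.90 = 2.4483
Total: L = L₁ + L₂ = 1.9722 + 2.4483 = 4.4205
W = L/λ = 4.4205/7.1 = 0.6226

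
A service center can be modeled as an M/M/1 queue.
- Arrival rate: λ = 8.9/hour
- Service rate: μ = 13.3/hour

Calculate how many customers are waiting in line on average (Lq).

ρ = λ/μ = 8.9/13.3 = 0.6692
For M/M/1: Lq = λ²/(μ(μ-λ))
Lq = 79.21/(13.3 × 4.40)
Lq = 1.3536 customers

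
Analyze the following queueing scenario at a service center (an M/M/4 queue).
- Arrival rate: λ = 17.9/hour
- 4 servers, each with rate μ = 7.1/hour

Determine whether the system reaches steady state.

Stability requires ρ = λ/(cμ) < 1
ρ = 17.9/(4 × 7.1) = 17.9/28.40 = 0.6303
Since 0.6303 < 1, the system is STABLE.
The servers are busy 63.03% of the time.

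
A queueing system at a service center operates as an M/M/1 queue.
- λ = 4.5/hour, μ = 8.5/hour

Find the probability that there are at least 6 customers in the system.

ρ = λ/μ = 4.5/8.5 = 0.52941
P(N ≥ n) = ρⁿ
P(N ≥ 6) = 0.52941^6
P(N ≥ 6) = 0.02202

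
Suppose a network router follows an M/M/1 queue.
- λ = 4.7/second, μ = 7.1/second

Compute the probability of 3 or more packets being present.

ρ = λ/μ = 4.7/7.1 = 0.6620
P(N ≥ n) = ρⁿ
P(N ≥ 3) = 0.6620^3
P(N ≥ 3) = 0.2901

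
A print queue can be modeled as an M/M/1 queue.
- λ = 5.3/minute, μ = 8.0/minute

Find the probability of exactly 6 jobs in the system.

ρ = λ/μ = 5.3/8.0 = 0.6625
P(n) = (1-ρ)ρⁿ
P(6) = (1-0.6625) × 0.6625^6
P(6) = 0.3375 × 0.08455
P(6) = 0.02854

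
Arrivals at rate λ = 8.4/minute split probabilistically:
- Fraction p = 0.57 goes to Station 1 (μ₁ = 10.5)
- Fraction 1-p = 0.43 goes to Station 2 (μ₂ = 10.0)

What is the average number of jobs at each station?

Effective rates: λ₁ = 8.4×0.57 = 4.788, λ₂ = 8.4×0.43 = 3.612
Station 1: ρ₁ = 4.788/10.5 = 0.4560, L₁ = ρ₁/(1-ρ₁) = 0.4560/(1-0.4560) = 0.8382
Station 2: ρ₂ = 3.612/10.0 = 0.3612, L₂ = ρ₂/(1-ρ₂) = 0.3612/(1-0.3612) = 0.5654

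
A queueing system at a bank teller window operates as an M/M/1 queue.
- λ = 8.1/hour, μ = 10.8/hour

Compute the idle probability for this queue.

ρ = λ/μ = 8.1/10.8 = 0.7500
P(0) = 1 - ρ = 1 - 0.7500 = 0.2500
The server is idle 25.00% of the time.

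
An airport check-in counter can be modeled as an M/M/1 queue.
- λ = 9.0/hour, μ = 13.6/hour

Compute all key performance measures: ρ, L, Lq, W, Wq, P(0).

Step 1: ρ = λ/μ = 9.0/13.6 = 0.6618
Step 2: L = λ/(μ-λ) = 9.0/4.60 = 1.9565
Step 3: Lq = λ²/(μ(μ-λ)) = 81.00/(13.6×4.60) = 1.2948
Step 4: W = 1/(μ-λ) = 1/4.60 = 0.21739
Step 5: Wq = λ/(μ(μ-λ)) = 9.0/(13.6×4.60) = 0.1439
Step 6: P(0) = 1-ρ = 0.3382
Verify: L = λW = 9.0×0.21739 = 1.9565 ✔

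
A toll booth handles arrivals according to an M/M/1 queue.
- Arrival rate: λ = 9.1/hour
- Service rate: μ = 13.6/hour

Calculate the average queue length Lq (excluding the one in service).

ρ = λ/μ = 9.1/13.6 = 0.6691
For M/M/1: Lq = λ²/(μ(μ-λ))
Lq = 82.81/(13.6 × 4.50)
Lq = 1.3531 vehicles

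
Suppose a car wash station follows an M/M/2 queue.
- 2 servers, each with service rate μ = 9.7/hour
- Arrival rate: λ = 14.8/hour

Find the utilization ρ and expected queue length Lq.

Traffic intensity: ρ = λ/(cμ) = 14.8/(2×9.7) = 0.7629
Since ρ = 0.7629 < 1, system is stable.
Offered load a = λ/μ = cρ = 14.8/9.7 = 1.5258
P₀ = [ Σₙ₌₀^1 aⁿ/n! + a^2/(2!(1-ρ)) ]⁻¹
Σ = a^0/0! + a^1/1! = 1.0000 + 1.5258 = 2.5258
a^2/(2!(1-ρ)) = 2.32798/(2 × 0.237113) = 4.9090
P₀ = 1/(2.5258 + 4.9090) = 0.1345
Lq = P₀·a^2·ρ / (2!(1-ρ)²) = 0.134503 × 2.32798 × 0.762887 / (2 × 0.0562228) = 2.1244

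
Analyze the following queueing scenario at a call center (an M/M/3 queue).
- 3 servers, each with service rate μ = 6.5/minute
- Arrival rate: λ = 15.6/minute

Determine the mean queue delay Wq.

Traffic intensity: ρ = λ/(cμ) = 15.6/(3×6.5) = 0.8000
Since ρ = 0.8000 < 1, system is stable.
Offered load a = λ/μ = cρ = 15.6/6.5 = 2.4000
P₀ = [ Σₙ₌₀^2 aⁿ/n! + a^3/(3!(1-ρ)) ]⁻¹
Σ = a^0/0! + a^1/1! + a^2/2! = 1.0000 + 2.4000 + 2.8800 = 6.2800
a^3/(3!(1-ρ)) = 13.8240/(6 × 0.2000) = 11.5200
P₀ = 1/(6.2800 + 11.5200) = 0.05618
Lq = P₀·a^3·ρ / (3!(1-ρ)²) = 0.05618 × 13.8240 × 0.8000 / (6 × 0.04000) = 2.5888
Wq = Lq/λ = 2.5888/15.6 = 0.1659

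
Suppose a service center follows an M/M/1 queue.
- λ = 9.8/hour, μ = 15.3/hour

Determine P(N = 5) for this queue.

ρ = λ/μ = 9.8/15.3 = 0.64052
P(n) = (1-ρ)ρⁿ
P(5) = (1-0.64052) × 0.64052^5
P(5) = 0.35948 × 0.10781
P(5) = 0.03876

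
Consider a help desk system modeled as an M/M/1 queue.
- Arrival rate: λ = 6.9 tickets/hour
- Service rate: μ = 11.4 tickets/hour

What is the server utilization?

Server utilization: ρ = λ/μ
ρ = 6.9/11.4 = 0.6053
The server is busy 60.53% of the time.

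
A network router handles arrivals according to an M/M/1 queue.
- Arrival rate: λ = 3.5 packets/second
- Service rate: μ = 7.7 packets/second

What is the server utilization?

Server utilization: ρ = λ/μ
ρ = 3.5/7.7 = 0.4545
The server is busy 45.45% of the time.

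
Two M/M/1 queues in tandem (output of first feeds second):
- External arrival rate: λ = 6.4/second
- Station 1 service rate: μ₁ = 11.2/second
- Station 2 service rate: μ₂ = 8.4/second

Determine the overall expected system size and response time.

By Jackson's theorem, each station behaves as independent M/M/1.
Station 1: ρ₁ = 6.4/11.2 = 0.5714, L₁ = ρ₁/(1-ρ₁) = λ/(μ₁-λ) = 6.4/4.80 = 1.3333
Station 2: ρ₂ = 6.4/8.4 = 0.7619, L₂ = ρ₂/(1-ρ₂) = λ/(μ₂-λ) = 6.4/2.00 = 3.2000
Total: L = L₁ + L₂ = 1.3333 + 3.2000 = 4.5333
W = L/λ = 4.5333/6.4 = 0.7083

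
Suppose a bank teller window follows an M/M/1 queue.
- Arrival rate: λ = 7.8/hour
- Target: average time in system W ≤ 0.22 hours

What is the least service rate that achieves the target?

For M/M/1: W = 1/(μ-λ)
Need W ≤ 0.22, so 1/(μ-λ) ≤ 0.22
μ - λ ≥ 1/0.22 = 4.5455
μ ≥ 7.8 + 4.5455 = 12.3455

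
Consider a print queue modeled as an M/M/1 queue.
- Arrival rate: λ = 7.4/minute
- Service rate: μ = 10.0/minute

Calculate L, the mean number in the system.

ρ = λ/μ = 7.4/10.0 = 0.7400
For M/M/1: L = λ/(μ-λ)
L = 7.4/(10.0-7.4) = 7.4/2.60
L = 2.8462 jobs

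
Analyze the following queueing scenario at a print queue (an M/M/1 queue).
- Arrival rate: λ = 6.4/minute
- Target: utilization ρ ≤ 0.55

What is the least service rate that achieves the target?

ρ = λ/μ, so μ = λ/ρ
μ ≥ 6.4/0.55 = 11.6364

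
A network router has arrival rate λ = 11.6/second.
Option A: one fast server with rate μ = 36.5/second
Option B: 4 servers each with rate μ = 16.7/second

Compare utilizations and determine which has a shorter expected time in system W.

Option A: single server μ = 36.5 (M/M/1)
  ρ_A = 11.6/36.5 = 0.3178
  W_A = 1/(μ-λ) = 1/(36.5-11.6) = 1/24.90 = 0.04016

Option B: 4 servers μ = 16.7 (M/M/4)
  ρ_B = λ/(cμ) = 11.6/(4×16.7) = 0.1737
  Offered load a = λ/μ = cρ = 11.6/16.7 = 0.6946
  P₀ = [ Σₙ₌₀^3 aⁿ/n! + a^4/(4!(1-ρ)) ]⁻¹
  Σ = a^0/0! + a^1/1! + a^2/2! + a^3/3! = 1.0000 + 0.6946 + 0.2412 + 0.05586 = 1.9917
  a^4/(4!(1-ρ)) = 0.2328/(24 × 0.8263) = 0.01174
  P₀ = 1/(1.9917 + 0.01174) = 0.4991
  Lq = P₀·a^4·ρ / (4!(1-ρ)²) = 0.49914 × 0.23279 × 0.17365 / (24 × 0.68285) = 0.001231
  Wq_B = Lq/λ = 0.001231/11.6 = 0.0001061
  W_B = Wq_B + 1/μ = 0.0001061 + 0.05988 = 0.05999

Since W_A = 0.04016 < W_B = 0.05999, Option A (single fast server) has the shorter time in system.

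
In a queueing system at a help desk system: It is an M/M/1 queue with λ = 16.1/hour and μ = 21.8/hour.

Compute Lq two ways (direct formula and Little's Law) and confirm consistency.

Method 1 (direct): Lq = λ²/(μ(μ-λ)) = 259.21/(21.8 × 5.70) = 2.0860

Method 2 (Little's Law):
W = 1/(μ-λ) = 1/5.70 = 0.175439
Wq = W - 1/μ = 0.175439 - 0.0458716 = 0.129567
Lq = λWq = 16.1 × 0.129567 = 2.0860 ✔ (matches Method 1)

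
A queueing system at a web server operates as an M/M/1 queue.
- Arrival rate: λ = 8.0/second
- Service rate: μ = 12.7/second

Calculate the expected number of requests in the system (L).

ρ = λ/μ = 8.0/12.7 = 0.6299
For M/M/1: L = λ/(μ-λ)
L = 8.0/(12.7-8.0) = 8.0/4.70
L = 1.7021 requests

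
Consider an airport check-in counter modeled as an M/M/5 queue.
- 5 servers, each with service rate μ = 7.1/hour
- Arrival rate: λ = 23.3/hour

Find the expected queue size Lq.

Traffic intensity: ρ = λ/(cμ) = 23.3/(5×7.1) = 0.6563
Since ρ = 0.6563 < 1, system is stable.
Offered load a = λ/μ = cρ = 23.3/7.1 = 3.2817
P₀ = [ Σₙ₌₀^4 aⁿ/n! + a^5/(5!(1-ρ)) ]⁻¹
Σ = a^0/0! + a^1/1! + a^2/2! + a^3/3! + a^4/4! = 1.0000 + 3.2817 + 5.3847 + 5.8904 + 4.8326 = 20.3894
a^5/(5!(1-ρ)) = 380.6167/(120 × 0.343662) = 9.2294
P₀ = 1/(20.3894 + 9.2294) = 0.03376
Lq = P₀·a^5·ρ / (5!(1-ρ)²) = 0.03376 × 380.6167 × 0.6563 / (120 × 0.1181) = 0.5951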